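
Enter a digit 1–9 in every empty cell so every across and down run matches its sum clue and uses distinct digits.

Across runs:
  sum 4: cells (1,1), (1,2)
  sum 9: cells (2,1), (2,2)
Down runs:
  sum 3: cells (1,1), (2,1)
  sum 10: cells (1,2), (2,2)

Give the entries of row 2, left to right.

2 7

4 in 2 cells must be {1,3}; 3 in 2 cells must be {1,2}.
The 4 across and the 3 down share only 1, so (1,1) = 1.
(1,2) = 4 − 1 = 3 completes the 4 across.
(2,1) = 3 − 1 = 2 completes the 3 down.
(2,2) = 9 − 2 = 7 completes the 9 across.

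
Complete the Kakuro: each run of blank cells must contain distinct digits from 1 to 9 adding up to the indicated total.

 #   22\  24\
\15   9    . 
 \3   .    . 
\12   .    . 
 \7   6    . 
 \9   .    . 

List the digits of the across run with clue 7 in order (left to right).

3 in 2 cells must be {1,2}.
R1C2 = 15 − 9 = 6 completes the 15 across.
Given what's placed, R3C1 must be 4 to fit the 12 across and 22 down.
R3C2 = 12 − 4 = 8 completes the 12 across.
R4C2 = 7 − 6 = 1 completes the 7 across.

6, 1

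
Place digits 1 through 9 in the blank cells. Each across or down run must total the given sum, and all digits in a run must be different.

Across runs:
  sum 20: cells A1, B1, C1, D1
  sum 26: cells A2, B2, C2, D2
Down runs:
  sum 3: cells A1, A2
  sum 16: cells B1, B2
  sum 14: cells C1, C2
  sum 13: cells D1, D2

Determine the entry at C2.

8

3 in 2 cells must be {1,2}; 16 in 2 cells must be {7,9}.
Only 2 fits A2 under both its across sum 26 and down sum 3.
A1 = 3 − 2 = 1 completes the 3 down.
Nothing is forced directly, so branch on B1, whose candidates are 7 or 9. If B1 = 7: that forces B2 = 9, C2 = 8, D2 = 7, after which C1 would have to be in {3,4,8,9} for the 20 across but in {6} for the 14 down — contradiction. So B1 = 9.
B2 = 16 − 9 = 7 completes the 16 down.
No cell is forced outright now. C1 can only be 6 or 8 (the digits allowed by both its 20 across and its 14 down). If C1 = 8: then D1 would have to be in {2} for the 20 across but in {4,5,6,7,8,9} for the 13 down — contradiction. So C1 = 6.
D1 = 20 − 16 = 4 completes the 20 across.
C2 = 14 − 6 = 8 completes the 14 down.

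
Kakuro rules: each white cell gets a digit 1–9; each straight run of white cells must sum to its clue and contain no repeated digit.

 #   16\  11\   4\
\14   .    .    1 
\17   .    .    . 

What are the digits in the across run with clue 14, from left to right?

7 6 1

16 in 2 cells must be {7,9}; 4 in 2 cells must be {1,3}.
R2C3 = 4 − 1 = 3 completes the 4 down.
Given what's placed, R2C1 must be 9 to fit the 17 across and 16 down.
R2C2 = 17 − 12 = 5 completes the 17 across.
R1C1 = 16 − 9 = 7 completes the 16 down.
R1C2 = 14 − 8 = 6 completes the 14 across.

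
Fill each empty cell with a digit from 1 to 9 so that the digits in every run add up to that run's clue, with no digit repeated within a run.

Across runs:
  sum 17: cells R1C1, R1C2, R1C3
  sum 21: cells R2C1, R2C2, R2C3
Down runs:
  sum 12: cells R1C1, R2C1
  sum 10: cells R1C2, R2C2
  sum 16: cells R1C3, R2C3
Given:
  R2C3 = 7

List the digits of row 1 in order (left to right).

16 in 2 cells must be {7,9}.
R1C3 = 16 − 7 = 9 completes the 16 down.
Nothing is forced directly, so branch on R1C1, whose candidates are 3 or 5 or 7. If R1C1 = 3: then R1C2 would have to be in {5} for the 17 across but in {1,2,3,4,6,7,8,9} for the 10 down — contradiction. If R1C1 = 5: that forces R1C2 = 3, after which R2C1 would have to be in {5,6,8,9} for the 21 across but in {7} for the 12 down — contradiction. So R1C1 = 7.
R1C2 = 17 − 16 = 1 completes the 17 across.
R2C1 = 12 − 7 = 5 completes the 12 down.
R2C2 = 21 − 12 = 9 completes the 21 across.

7 1 9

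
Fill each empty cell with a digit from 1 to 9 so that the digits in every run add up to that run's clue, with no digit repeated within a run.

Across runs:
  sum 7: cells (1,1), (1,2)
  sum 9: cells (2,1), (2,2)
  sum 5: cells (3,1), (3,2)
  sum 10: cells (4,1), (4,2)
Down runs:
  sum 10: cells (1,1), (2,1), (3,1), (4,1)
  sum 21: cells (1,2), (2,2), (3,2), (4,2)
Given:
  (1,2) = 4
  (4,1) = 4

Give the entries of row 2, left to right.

1, 8

10 in 4 cells must be {1,2,3,4}.
(1,1) = 7 − 4 = 3 completes the 7 across.
(4,2) = 10 − 4 = 6 completes the 10 across.
No cell is forced outright now. (2,1) can only be 1 or 2 (the digits allowed by both its 9 across and its 10 down). If (2,1) = 2: then (2,2) would have to be in {7} for the 9 across but in {2,3,8,9} for the 21 down — contradiction. So (2,1) = 1.
(2,2) = 9 − 1 = 8 completes the 9 across.
(3,1) = 10 − 8 = 2 completes the 10 down.
(3,2) = 5 − 2 = 3 completes the 5 across.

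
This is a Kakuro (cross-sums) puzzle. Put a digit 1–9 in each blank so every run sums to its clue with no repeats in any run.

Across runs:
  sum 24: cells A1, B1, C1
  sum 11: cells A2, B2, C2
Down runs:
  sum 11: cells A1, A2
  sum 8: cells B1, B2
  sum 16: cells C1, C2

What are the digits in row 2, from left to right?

3, 1, 7

24 in 3 cells must be {7,8,9}; 16 in 2 cells must be {7,9}.
The 24 across and the 8 down share only 7, so B1 = 7.
Given what's placed, C1 must be 9 to fit the 24 across and 16 down.
B2 = 8 − 7 = 1 completes the 8 down.
C2 = 16 − 9 = 7 completes the 16 down.
A1 = 24 − 16 = 8 completes the 24 across.
A2 = 11 − 8 = 3 completes the 11 across.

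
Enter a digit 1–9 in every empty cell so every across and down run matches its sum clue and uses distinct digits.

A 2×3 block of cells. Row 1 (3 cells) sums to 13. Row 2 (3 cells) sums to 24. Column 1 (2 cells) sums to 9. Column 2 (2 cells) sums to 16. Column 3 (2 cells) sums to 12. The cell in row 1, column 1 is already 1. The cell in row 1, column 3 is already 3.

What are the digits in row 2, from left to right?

8, 7, 9

24 in 3 cells must be {7,8,9}; 16 in 2 cells must be {7,9}.
(1,2) = 13 − 4 = 9 completes the 13 across.
(2,1) = 9 − 1 = 8 completes the 9 down.
(2,2) = 16 − 9 = 7 completes the 16 down.
(2,3) = 24 − 15 = 9 completes the 24 across.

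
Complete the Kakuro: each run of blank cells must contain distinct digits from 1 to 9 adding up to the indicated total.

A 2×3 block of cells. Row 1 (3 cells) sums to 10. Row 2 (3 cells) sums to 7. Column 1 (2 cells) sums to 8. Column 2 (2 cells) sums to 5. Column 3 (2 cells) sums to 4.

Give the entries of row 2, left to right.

2 4 1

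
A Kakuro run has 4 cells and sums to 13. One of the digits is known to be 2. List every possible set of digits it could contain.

4 distinct digits from 1–9 sum between 10 and 30.
Keeping only sets containing 2.

{1,2,3,7}; {1,2,4,6}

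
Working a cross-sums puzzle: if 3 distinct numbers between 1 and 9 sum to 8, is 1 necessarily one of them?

Every partition of 8 into 3 distinct digits includes 1: {1,2,5}, {1,3,4}.

Yes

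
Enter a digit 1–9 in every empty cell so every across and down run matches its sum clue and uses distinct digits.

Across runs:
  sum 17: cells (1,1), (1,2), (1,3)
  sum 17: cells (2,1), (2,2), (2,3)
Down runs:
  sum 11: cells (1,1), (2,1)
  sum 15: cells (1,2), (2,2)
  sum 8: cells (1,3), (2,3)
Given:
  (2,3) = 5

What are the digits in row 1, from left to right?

(1,3) = 8 − 5 = 3 completes the 8 down.
No cell is forced outright now. (2,2) can only be 8 or 9 (the digits allowed by both its 17 across and its 15 down). If (2,2) = 8: then (1,2) would have to be in {5,6,8,9} for the 17 across but in {7} for the 15 down — contradiction. So (2,2) = 9.
(1,2) = 15 − 9 = 6 completes the 15 down.
(2,1) = 17 − 14 = 3 completes the 17 across.
(1,1) = 17 − 9 = 8 completes the 17 across.

8, 6, 3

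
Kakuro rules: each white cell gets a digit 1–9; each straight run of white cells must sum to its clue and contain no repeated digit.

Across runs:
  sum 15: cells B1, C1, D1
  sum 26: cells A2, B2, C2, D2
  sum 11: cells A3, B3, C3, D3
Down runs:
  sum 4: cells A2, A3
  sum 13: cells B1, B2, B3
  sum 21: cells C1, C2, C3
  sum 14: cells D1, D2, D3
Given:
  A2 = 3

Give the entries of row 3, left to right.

1 2 5 3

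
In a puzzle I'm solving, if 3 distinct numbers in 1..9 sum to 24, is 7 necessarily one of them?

The only way to make 24 from 3 distinct digits is {7,8,9}, which contains 7.

Yes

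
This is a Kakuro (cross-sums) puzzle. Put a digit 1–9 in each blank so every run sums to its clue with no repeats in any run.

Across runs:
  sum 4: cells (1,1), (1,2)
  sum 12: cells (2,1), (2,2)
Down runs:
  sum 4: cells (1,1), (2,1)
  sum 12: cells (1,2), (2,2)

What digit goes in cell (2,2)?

9

4 in 2 cells must be {1,3}.
The 4 across and the 12 down share only 3, so (1,2) = 3.
The 12 across and the 4 down share only 3, so (2,1) = 3.
(2,2) = 12 − 3 = 9 completes the 12 across.
(1,1) = 4 − 3 = 1 completes the 4 across.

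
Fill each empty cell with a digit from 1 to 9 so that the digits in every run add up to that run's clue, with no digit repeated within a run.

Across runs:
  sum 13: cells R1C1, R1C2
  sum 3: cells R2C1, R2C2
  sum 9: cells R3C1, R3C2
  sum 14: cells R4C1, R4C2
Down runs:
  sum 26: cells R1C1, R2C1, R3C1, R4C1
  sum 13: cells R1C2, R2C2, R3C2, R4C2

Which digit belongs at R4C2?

3 in 2 cells must be {1,2}.
Only 2 fits R2C1 under both its across sum 3 and down sum 26.
R2C2 = 3 − 2 = 1 completes the 3 across.
Nothing is forced directly, so branch on R3C1, whose candidates are 7 or 8. If R3C1 = 8: then R3C2 would have to be in {1} for the 9 across but in {2,3,4,5,6,7} for the 13 down — contradiction. So R3C1 = 7.
R3C2 = 9 − 7 = 2 completes the 9 across.
R4C2 = 6: the only remaining digit allowed by both the 14 across and the 13 down.

6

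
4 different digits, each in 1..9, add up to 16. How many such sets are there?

8

4 distinct digits from 1–9 sum between 10 and 30.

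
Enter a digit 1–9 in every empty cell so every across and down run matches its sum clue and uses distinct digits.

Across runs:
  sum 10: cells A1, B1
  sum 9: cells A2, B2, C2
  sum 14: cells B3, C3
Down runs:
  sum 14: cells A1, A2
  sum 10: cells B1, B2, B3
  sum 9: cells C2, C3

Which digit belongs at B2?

Nothing is forced directly, so branch on B3, whose candidates are 5 or 6. If B3 = 5: then C3 would have to be in {9} for the 14 across but in {1,2,3,4,5,6,7,8} for the 9 down — contradiction. So B3 = 6.
C3 = 14 − 6 = 8 completes the 14 across.
C2 = 9 − 8 = 1 completes the 9 down.
B2 = 3: the only remaining digit allowed by both the 9 across and the 10 down.
B1 = 10 − 9 = 1 completes the 10 down.
A2 = 9 − 4 = 5 completes the 9 across.
A1 = 10 − 1 = 9 completes the 10 across.

3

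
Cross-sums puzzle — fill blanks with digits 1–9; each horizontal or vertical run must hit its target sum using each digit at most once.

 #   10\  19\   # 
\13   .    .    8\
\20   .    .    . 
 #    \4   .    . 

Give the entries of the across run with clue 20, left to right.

4 in 2 cells must be {1,3}.
The 4 across and the 19 down share only 3, so R3C2 = 3.
R3C3 = 4 − 3 = 1 completes the 4 across.
R2C3 = 8 − 1 = 7 completes the 8 down.
R2C2 = 9: the only remaining digit allowed by both the 20 across and the 19 down.
R1C2 = 19 − 12 = 7 completes the 19 down.
R2C1 = 20 − 16 = 4 completes the 20 across.
R1C1 = 13 − 7 = 6 completes the 13 across.

4 9 7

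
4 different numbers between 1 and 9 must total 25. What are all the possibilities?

4 distinct digits from 1–9 sum between 10 and 30.

{1,7,8,9}; {2,6,8,9}; {3,5,8,9}; {3,6,7,9}; {4,5,7,9}; {4,6,7,8}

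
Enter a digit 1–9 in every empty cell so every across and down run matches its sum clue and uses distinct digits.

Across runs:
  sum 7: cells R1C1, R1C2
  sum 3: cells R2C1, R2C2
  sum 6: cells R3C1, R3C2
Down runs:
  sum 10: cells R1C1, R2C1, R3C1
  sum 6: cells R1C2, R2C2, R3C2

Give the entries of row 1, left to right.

4 3

3 in 2 cells must be {1,2}; 6 in 3 cells must be {1,2,3}.
Nothing is forced directly, so branch on R2C1, whose candidates are 1 or 2. If R2C1 = 2: that forces R2C2 = 1, R3C2 = 2, R1C2 = 3, after which R3C1 would have to be in {4} for the 6 across but in {1,3,5,7} for the 10 down — contradiction. So R2C1 = 1.
R2C2 = 3 − 1 = 2 completes the 3 across.
Given what's placed, R3C2 must be 1 to fit the 6 across and 6 down.
R1C2 = 6 − 3 = 3 completes the 6 down.
R3C1 = 6 − 1 = 5 completes the 6 across.
R1C1 = 7 − 3 = 4 completes the 7 across.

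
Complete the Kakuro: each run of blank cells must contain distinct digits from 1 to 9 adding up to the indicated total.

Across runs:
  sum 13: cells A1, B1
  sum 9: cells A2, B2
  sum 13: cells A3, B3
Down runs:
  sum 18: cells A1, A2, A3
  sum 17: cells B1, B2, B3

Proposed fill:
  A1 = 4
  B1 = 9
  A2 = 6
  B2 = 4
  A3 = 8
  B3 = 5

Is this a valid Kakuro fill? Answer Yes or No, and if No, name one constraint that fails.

No — the across run A2–B2 sums to 10, not 9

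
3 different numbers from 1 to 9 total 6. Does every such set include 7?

No

The only way to make 6 from 3 distinct digits is {1,2,3}, which does not contain 7.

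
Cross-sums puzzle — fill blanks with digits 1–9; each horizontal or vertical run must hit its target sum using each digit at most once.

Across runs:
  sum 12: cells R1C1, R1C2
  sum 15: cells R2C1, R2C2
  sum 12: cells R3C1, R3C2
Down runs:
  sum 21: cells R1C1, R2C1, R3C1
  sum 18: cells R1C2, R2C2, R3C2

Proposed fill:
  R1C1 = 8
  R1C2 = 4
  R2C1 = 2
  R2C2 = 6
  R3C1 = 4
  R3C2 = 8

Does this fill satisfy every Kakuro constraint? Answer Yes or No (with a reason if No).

No — the across run R2C1–R2C2 sums to 8, not 15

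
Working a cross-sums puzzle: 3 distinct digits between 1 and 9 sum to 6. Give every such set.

{1,2,3}

3 distinct digits from 1–9 sum between 6 and 24.
Only one set works: {1,2,3}.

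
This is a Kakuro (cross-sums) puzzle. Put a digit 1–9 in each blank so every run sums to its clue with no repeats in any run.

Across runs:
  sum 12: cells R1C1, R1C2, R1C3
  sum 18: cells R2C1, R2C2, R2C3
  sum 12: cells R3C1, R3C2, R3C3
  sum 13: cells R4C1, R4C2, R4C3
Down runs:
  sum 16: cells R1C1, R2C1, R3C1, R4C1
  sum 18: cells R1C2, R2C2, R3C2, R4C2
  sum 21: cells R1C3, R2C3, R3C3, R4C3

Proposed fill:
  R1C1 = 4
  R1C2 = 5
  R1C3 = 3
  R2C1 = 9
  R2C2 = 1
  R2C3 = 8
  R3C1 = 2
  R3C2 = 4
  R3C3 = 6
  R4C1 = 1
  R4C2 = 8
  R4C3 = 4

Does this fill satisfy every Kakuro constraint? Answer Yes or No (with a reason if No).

Across: 4+5+3=12; 9+1+8=18; 2+4+6=12; 1+8+4=13. Down: 4+9+2+1=16; 5+1+4+8=18; 3+8+6+4=21. No digit repeats within any run.

Yes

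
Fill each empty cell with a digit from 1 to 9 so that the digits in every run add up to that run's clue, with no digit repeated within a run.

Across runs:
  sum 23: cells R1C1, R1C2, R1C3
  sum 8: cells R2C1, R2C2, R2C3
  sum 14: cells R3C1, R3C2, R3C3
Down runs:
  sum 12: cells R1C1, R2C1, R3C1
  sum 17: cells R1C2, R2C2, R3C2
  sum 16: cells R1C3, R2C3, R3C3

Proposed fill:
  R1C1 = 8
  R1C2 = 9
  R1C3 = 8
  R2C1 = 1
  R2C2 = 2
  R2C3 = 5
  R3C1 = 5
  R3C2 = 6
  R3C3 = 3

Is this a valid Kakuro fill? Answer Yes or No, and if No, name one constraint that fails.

No — the across run R1C1–R1C3 sums to 25, not 23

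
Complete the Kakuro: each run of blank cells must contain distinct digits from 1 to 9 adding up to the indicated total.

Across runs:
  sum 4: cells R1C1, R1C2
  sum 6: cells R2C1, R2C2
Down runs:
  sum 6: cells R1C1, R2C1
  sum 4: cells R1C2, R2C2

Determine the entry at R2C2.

1

4 in 2 cells must be {1,3}.
The 4 across and the 6 down share only 1, so R1C1 = 1.
R1C2 = 4 − 1 = 3 completes the 4 across.
R2C1 = 6 − 1 = 5 completes the 6 down.
R2C2 = 6 − 5 = 1 completes the 6 across.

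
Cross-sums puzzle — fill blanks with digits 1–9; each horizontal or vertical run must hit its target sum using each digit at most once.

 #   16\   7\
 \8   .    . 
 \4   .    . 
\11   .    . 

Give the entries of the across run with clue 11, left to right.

7 4

4 in 2 cells must be {1,3}; 7 in 3 cells must be {1,2,4}.
The 4 across and the 7 down share only 1, so R2C2 = 1.
Given what's placed, R1C2 must be 2 to fit the 8 across and 7 down.
R2C1 = 4 − 1 = 3 completes the 4 across.
R3C2 = 7 − 3 = 4 completes the 7 down.
R1C1 = 8 − 2 = 6 completes the 8 across.
R3C1 = 11 − 4 = 7 completes the 11 across.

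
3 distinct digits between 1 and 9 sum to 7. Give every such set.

{1,2,4}

3 distinct digits from 1–9 sum between 6 and 24.
Only one set works: {1,2,4}.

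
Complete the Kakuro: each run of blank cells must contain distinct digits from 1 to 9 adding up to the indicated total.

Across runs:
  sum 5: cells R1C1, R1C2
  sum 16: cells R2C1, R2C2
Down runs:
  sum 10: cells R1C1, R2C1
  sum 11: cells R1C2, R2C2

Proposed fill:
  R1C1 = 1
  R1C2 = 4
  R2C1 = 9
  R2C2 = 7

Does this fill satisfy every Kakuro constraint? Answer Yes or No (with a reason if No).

Across: 1+4=5; 9+7=16. Down: 1+9=10; 4+7=11. No digit repeats within any run.

Yes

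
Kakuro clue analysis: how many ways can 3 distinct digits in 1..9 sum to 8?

2

3 distinct digits from 1–9 sum between 6 and 24.
Enumerating: {1,2,5}, {1,3,4}.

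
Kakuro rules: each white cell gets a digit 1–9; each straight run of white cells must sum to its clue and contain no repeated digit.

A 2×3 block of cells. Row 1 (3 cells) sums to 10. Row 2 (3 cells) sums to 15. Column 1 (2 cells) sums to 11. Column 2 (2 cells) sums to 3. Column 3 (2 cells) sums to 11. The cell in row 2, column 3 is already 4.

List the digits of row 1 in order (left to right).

2, 1, 7

3 in 2 cells must be {1,2}.
(1,3) = 11 − 4 = 7 completes the 11 down.
Given what's placed, (2,2) must be 2 to fit the 15 across and 3 down.
(1,1) = 2: the only remaining digit allowed by both the 10 across and the 11 down.
(1,2) = 10 − 9 = 1 completes the 10 across.
(2,1) = 15 − 6 = 9 completes the 15 across.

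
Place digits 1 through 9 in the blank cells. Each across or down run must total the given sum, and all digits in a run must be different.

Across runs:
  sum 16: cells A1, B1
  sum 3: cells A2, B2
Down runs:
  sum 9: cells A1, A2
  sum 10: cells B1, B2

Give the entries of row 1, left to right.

16 in 2 cells must be {7,9}; 3 in 2 cells must be {1,2}.
The 16 across and the 9 down share only 7, so A1 = 7.
B1 = 16 − 7 = 9 completes the 16 across.
A2 = 9 − 7 = 2 completes the 9 down.
B2 = 3 − 2 = 1 completes the 3 across.

7, 9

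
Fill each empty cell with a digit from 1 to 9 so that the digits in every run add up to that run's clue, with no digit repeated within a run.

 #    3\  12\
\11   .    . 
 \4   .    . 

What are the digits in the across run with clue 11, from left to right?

4 in 2 cells must be {1,3}; 3 in 2 cells must be {1,2}.
The 11 across and the 3 down share only 2, so R1C1 = 2.
R1C2 = 11 − 2 = 9 completes the 11 across.
R2C1 = 3 − 2 = 1 completes the 3 down.
R2C2 = 4 − 1 = 3 completes the 4 across.

2 9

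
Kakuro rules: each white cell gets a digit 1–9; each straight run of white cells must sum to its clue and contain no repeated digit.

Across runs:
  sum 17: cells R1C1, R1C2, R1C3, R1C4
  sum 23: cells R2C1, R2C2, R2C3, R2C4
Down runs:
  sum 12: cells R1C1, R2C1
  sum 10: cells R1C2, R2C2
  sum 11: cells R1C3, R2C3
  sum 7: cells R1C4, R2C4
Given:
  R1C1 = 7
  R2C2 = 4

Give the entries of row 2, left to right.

5, 4, 8, 6

R1C2 = 10 − 4 = 6 completes the 10 down.
R1C3 = 3: the only remaining digit allowed by both the 17 across and the 11 down.
R1C4 = 17 − 16 = 1 completes the 17 across.
R2C1 = 12 − 7 = 5 completes the 12 down.
R2C3 = 11 − 3 = 8 completes the 11 down.
R2C4 = 23 − 17 = 6 completes the 23 across.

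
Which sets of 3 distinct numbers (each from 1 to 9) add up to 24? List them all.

{7,8,9}

3 distinct digits from 1–9 sum between 6 and 24.
Only one set works: {7,8,9}.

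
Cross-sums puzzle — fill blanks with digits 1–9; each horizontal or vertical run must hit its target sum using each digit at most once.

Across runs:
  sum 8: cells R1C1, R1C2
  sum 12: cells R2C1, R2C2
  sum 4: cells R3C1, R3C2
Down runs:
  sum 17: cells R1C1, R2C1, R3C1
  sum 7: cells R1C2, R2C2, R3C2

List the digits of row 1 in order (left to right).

4 in 2 cells must be {1,3}; 7 in 3 cells must be {1,2,4}.
The 12 across and the 7 down share only 4, so R2C2 = 4.
Given what's placed, R3C2 must be 1 to fit the 4 across and 7 down.
R1C2 = 7 − 5 = 2 completes the 7 down.
R2C1 = 12 − 4 = 8 completes the 12 across.
R3C1 = 4 − 1 = 3 completes the 4 across.
R1C1 = 8 − 2 = 6 completes the 8 across.

6, 2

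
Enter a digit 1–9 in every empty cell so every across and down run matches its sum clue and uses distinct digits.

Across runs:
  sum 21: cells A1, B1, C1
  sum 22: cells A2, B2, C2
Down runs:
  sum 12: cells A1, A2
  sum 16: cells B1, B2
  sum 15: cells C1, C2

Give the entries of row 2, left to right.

16 in 2 cells must be {7,9}.
Nothing is forced directly, so branch on B1, whose candidates are 7 or 9. If B1 = 9: that forces B2 = 7, A2 = 9, C2 = 6, after which A1 would have to be in {4,5,7,8} for the 21 across but in {3} for the 12 down — contradiction. So B1 = 7.
B2 = 16 − 7 = 9 completes the 16 down.
Nothing is forced directly, so branch on A2, whose candidates are 5 or 7 or 8. If A2 = 5: then A1 would have to be in {5,6,8,9} for the 21 across but in {7} for the 12 down — contradiction. If A2 = 8: then A1 would have to be in {5,6,8,9} for the 21 across but in {4} for the 12 down — contradiction. So A2 = 7.
A1 = 12 − 7 = 5 completes the 12 down.
C1 = 21 − 12 = 9 completes the 21 across.
C2 = 22 − 16 = 6 completes the 22 across.

7 9 6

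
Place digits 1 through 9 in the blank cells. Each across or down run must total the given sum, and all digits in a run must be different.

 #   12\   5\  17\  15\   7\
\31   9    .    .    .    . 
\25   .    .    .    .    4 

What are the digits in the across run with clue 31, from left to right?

9, 4, 8, 7, 3

17 in 2 cells must be {8,9}.
R1C3 = 8: the only remaining digit allowed by both the 31 across and the 17 down.
R1C5 = 7 − 4 = 3 completes the 7 down.
R2C1 = 12 − 9 = 3 completes the 12 down.
R2C3 = 17 − 8 = 9 completes the 17 down.
R1C2 = 4: the only remaining digit allowed by both the 31 across and the 5 down.
R1C4 = 31 − 24 = 7 completes the 31 across.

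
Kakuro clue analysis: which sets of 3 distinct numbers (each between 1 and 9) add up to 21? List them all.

{4,8,9}; {5,7,9}; {6,7,8}

3 distinct digits from 1–9 sum between 6 and 24.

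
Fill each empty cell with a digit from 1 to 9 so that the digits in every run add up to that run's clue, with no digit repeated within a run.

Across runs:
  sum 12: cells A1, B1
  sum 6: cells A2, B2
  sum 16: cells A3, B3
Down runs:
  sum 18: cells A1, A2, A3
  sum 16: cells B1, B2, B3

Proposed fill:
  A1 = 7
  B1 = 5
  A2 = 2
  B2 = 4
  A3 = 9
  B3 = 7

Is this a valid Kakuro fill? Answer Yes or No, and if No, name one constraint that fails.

Across: 7+5=12; 2+4=6; 9+7=16. Down: 7+2+9=18; 5+4+7=16. No digit repeats within any run.

Yes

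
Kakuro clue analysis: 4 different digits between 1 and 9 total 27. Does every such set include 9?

Yes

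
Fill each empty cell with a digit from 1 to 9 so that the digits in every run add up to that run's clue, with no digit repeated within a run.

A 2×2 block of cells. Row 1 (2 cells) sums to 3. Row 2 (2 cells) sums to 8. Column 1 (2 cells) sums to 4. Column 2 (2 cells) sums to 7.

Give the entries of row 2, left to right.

3 in 2 cells must be {1,2}; 4 in 2 cells must be {1,3}.
The 3 across and the 4 down share only 1, so (1,1) = 1.
(1,2) = 3 − 1 = 2 completes the 3 across.
(2,1) = 4 − 1 = 3 completes the 4 down.
(2,2) = 8 − 3 = 5 completes the 8 across.

3 5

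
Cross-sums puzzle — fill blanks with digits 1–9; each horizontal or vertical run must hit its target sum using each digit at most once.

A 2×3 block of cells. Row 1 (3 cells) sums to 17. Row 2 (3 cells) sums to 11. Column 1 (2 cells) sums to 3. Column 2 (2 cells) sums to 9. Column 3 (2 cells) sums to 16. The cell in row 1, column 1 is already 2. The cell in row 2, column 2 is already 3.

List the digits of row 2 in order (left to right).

3 in 2 cells must be {1,2}; 16 in 2 cells must be {7,9}.
(1,2) = 9 − 3 = 6 completes the 9 down.
(1,3) = 17 − 8 = 9 completes the 17 across.
(2,1) = 3 − 2 = 1 completes the 3 down.
(2,3) = 11 − 4 = 7 completes the 11 across.

1, 3, 7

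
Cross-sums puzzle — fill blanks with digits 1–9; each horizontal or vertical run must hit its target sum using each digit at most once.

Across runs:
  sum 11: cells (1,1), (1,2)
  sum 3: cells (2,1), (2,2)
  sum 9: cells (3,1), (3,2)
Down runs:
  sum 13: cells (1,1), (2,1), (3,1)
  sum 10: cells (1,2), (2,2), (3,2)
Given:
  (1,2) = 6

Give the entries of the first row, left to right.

5 6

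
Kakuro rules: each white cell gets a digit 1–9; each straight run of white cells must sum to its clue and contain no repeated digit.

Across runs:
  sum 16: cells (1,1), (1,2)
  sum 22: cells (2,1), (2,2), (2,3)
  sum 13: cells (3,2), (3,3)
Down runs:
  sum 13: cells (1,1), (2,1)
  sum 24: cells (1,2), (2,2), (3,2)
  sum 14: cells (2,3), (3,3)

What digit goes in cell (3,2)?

8

16 in 2 cells must be {7,9}; 24 in 3 cells must be {7,8,9}.
Nothing is forced directly, so branch on (1,1), whose candidates are 7 or 9. If (1,1) = 9: that forces (1,2) = 7, after which (2,1) would have to be in {5,6,7,8,9} for the 22 across but in {4} for the 13 down — contradiction. So (1,1) = 7.
(1,2) = 16 − 7 = 9 completes the 16 across.
(2,1) = 13 − 7 = 6 completes the 13 down.
(2,2) = 7: the only remaining digit allowed by both the 22 across and the 24 down.
(2,3) = 22 − 13 = 9 completes the 22 across.
(3,2) = 24 − 16 = 8 completes the 24 down.
(3,3) = 13 − 8 = 5 completes the 13 across.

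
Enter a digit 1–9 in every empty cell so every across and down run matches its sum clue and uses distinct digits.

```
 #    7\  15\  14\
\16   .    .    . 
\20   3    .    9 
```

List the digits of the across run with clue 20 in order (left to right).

R1C1 = 7 − 3 = 4 completes the 7 down.
R1C3 = 14 − 9 = 5 completes the 14 down.
R2C2 = 20 − 12 = 8 completes the 20 across.
R1C2 = 16 − 9 = 7 completes the 16 across.

3 8 9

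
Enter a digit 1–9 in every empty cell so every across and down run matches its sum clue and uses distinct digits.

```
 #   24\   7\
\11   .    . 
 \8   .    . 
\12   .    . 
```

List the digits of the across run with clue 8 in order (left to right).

24 in 3 cells must be {7,8,9}; 7 in 3 cells must be {1,2,4}.
The 8 across and the 24 down share only 7, so R2C1 = 7.
R2C2 = 8 − 7 = 1 completes the 8 across.
Given what's placed, R3C2 must be 4 to fit the 12 across and 7 down.
R1C2 = 7 − 5 = 2 completes the 7 down.
R3C1 = 12 − 4 = 8 completes the 12 across.
R1C1 = 11 − 2 = 9 completes the 11 across.

7 1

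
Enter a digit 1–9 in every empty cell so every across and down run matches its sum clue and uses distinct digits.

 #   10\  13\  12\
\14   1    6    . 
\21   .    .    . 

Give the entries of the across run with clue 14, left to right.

R1C3 = 14 − 7 = 7 completes the 14 across.
R2C1 = 10 − 1 = 9 completes the 10 down.
R2C2 = 13 − 6 = 7 completes the 13 down.
R2C3 = 21 − 16 = 5 completes the 21 across.

1 6 7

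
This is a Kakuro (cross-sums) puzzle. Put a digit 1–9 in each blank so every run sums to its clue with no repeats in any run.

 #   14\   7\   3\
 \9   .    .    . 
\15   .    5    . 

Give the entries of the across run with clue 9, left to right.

3 in 2 cells must be {1,2}.
R1C2 = 7 − 5 = 2 completes the 7 down.
Given what's placed, R1C3 must be 1 to fit the 9 across and 3 down.
R2C3 = 3 − 1 = 2 completes the 3 down.
R1C1 = 9 − 3 = 6 completes the 9 across.
R2C1 = 15 − 7 = 8 completes the 15 across.

6, 2, 1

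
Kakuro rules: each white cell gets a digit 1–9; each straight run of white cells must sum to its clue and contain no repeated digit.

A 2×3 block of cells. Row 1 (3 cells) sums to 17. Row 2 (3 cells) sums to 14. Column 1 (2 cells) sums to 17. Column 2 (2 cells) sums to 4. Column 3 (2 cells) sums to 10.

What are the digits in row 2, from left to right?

17 in 2 cells must be {8,9}; 4 in 2 cells must be {1,3}.
Nothing is forced directly, so branch on (1,1), whose candidates are 8 or 9. If (1,1) = 9: that forces (2,1) = 8, (2,2) = 1, after which (2,3) would have to be in {5} for the 14 across but in {1,2,3,4,6,7,8,9} for the 10 down — contradiction. So (1,1) = 8.
Given what's placed, (1,2) must be 3 to fit the 17 across and 4 down.
(1,3) = 17 − 11 = 6 completes the 17 across.
(2,1) = 17 − 8 = 9 completes the 17 down.
(2,2) = 4 − 3 = 1 completes the 4 down.
(2,3) = 14 − 10 = 4 completes the 14 across.

9 1 4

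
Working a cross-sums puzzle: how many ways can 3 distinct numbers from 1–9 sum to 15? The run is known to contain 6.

3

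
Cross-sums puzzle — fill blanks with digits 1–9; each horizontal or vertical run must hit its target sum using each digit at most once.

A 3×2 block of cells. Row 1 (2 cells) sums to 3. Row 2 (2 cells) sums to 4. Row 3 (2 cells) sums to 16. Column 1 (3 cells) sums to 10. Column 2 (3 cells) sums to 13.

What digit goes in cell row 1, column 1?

3 in 2 cells must be {1,2}; 4 in 2 cells must be {1,3}; 16 in 2 cells must be {7,9}.
The 16 across and the 10 down share only 7, so (3,1) = 7.
(3,2) = 16 − 7 = 9 completes the 16 across.
Given what's placed, (1,2) must be 1 to fit the 3 across and 13 down.
(2,1) = 1: the only remaining digit allowed by both the 4 across and the 10 down.
(2,2) = 4 − 1 = 3 completes the 4 across.
(1,1) = 3 − 1 = 2 completes the 3 across.

2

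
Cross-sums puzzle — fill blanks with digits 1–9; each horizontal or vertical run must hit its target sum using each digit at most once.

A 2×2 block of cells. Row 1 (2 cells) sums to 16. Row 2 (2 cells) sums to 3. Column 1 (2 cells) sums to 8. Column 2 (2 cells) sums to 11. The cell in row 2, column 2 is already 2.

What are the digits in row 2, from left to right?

1 2

16 in 2 cells must be {7,9}; 3 in 2 cells must be {1,2}.
(1,1) = 7: only digit in both the 16-across and 8-down candidate sets.
(1,2) = 16 − 7 = 9 completes the 16 across.
(2,1) = 3 − 2 = 1 completes the 3 across.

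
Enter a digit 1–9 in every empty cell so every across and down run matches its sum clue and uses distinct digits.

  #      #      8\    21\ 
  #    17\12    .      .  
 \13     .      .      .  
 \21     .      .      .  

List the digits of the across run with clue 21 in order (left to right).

17 in 2 cells must be {8,9}.
Nothing is forced directly, so branch on R2C1, whose candidates are 8 or 9. If R2C1 = 9: then R2C3 would have to be in {1,3} for the 13 across but in {4,5,6,7,8,9} for the 21 down — contradiction. So R2C1 = 8.
Given what's placed, R2C3 must be 4 to fit the 13 across and 21 down.
R3C1 = 17 − 8 = 9 completes the 17 down.
R3C3 = 8: the only remaining digit allowed by both the 21 across and the 21 down.
R1C3 = 21 − 12 = 9 completes the 21 down.
R2C2 = 13 − 12 = 1 completes the 13 across.
R3C2 = 21 − 17 = 4 completes the 21 across.

9, 4, 8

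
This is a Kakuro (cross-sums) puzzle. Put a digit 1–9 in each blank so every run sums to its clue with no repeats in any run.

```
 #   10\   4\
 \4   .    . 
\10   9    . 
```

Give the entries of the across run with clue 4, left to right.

4 in 2 cells must be {1,3}.
R1C1 = 10 − 9 = 1 completes the 10 down.
R1C2 = 4 − 1 = 3 completes the 4 across.
R2C2 = 10 − 9 = 1 completes the 10 across.

1, 3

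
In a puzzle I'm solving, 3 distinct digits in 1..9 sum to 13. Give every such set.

{1,3,9}; {1,4,8}; {1,5,7}; {2,3,8}; {2,4,7}; {2,5,6}; {3,4,6}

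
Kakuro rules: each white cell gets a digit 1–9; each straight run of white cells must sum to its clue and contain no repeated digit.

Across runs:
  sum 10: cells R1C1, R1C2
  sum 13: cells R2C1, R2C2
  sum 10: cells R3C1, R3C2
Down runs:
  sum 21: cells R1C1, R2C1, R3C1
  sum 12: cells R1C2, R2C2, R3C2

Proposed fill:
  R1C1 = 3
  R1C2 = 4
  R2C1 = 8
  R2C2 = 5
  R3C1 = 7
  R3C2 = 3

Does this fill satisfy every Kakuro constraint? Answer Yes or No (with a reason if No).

No — the down run R1C1–R3C1 sums to 18, not 21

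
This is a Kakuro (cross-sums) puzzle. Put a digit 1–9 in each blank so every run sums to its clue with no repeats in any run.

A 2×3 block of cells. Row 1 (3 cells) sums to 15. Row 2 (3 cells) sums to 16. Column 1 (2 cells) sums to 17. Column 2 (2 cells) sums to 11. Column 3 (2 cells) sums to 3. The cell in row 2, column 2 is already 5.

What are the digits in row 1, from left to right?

8, 6, 1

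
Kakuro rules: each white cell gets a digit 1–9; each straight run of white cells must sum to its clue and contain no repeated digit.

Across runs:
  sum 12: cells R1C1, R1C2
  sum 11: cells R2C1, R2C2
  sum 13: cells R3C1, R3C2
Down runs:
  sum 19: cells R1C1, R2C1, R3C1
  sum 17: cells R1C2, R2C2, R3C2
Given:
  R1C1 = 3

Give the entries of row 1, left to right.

3 9

R1C2 = 12 − 3 = 9 completes the 12 across.
No cell is forced outright now. R2C1 can only be 7 or 9 (the digits allowed by both its 11 across and its 19 down). If R2C1 = 7: then R2C2 would have to be in {4} for the 11 across but in {1,2,3,5,6,7} for the 17 down — contradiction. So R2C1 = 9.
R2C2 = 11 − 9 = 2 completes the 11 across.
R3C1 = 19 − 12 = 7 completes the 19 down.
R3C2 = 13 − 7 = 6 completes the 13 across.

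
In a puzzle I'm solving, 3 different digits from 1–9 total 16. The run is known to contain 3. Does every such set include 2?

No

Counterexample: {3,4,9} sums to 16 under that restriction without using 2.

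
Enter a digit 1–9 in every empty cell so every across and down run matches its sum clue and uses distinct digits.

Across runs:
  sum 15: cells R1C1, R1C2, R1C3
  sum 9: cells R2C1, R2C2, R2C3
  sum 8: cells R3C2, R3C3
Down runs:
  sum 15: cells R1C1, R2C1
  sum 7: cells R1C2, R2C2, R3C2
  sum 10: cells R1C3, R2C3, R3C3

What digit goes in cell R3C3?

7 in 3 cells must be {1,2,4}.
Only 6 fits R2C1 under both its across sum 9 and down sum 15.
R1C1 = 15 − 6 = 9 completes the 15 down.
Nothing is forced directly, so branch on R2C2, whose candidates are 1 or 2. If R2C2 = 1: that forces R2C3 = 2, R3C2 = 2, after which R3C3 would have to be in {6} for the 8 across but in {1,3,5,7} for the 10 down — contradiction. So R2C2 = 2.
R2C3 = 9 − 8 = 1 completes the 9 across.
R3C2 = 1: the only remaining digit allowed by both the 8 across and the 7 down.
R3C3 = 8 − 1 = 7 completes the 8 across.

7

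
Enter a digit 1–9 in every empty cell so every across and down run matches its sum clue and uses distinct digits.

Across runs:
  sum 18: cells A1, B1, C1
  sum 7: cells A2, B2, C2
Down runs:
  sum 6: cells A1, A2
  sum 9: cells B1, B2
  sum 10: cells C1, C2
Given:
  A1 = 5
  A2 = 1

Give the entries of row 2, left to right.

7 in 3 cells must be {1,2,4}.
Nothing is forced directly, so branch on B2, whose candidates are 2 or 4. If B2 = 4: then B1 would have to be in {4,6,7,9} for the 18 across but in {5} for the 9 down — contradiction. So B2 = 2.
B1 = 9 − 2 = 7 completes the 9 down.
C1 = 18 − 12 = 6 completes the 18 across.
C2 = 7 − 3 = 4 completes the 7 across.

1, 2, 4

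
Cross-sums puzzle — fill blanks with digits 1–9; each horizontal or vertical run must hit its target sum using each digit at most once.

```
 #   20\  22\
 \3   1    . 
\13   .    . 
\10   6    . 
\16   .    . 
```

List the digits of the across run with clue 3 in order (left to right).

1, 2

3 in 2 cells must be {1,2}; 16 in 2 cells must be {7,9}.
R1C2 = 3 − 1 = 2 completes the 3 across.
R3C2 = 10 − 6 = 4 completes the 10 across.
R4C1 = 9: the only remaining digit allowed by both the 16 across and the 20 down.
R4C2 = 16 − 9 = 7 completes the 16 across.
R2C1 = 20 − 16 = 4 completes the 20 down.
R2C2 = 13 − 4 = 9 completes the 13 across.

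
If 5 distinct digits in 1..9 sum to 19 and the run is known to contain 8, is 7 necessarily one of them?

No

The only way to make 19 from 5 distinct digits under that restriction is {1,2,3,5,8}, which does not contain 7.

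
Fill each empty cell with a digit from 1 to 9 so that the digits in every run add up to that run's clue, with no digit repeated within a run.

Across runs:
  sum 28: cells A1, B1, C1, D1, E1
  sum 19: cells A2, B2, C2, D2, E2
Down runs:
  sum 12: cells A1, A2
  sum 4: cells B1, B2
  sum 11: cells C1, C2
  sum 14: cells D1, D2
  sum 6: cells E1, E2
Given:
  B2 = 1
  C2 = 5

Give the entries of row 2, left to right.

3 1 5 6 4

4 in 2 cells must be {1,3}.
B1 = 4 − 1 = 3 completes the 4 down.
C1 = 11 − 5 = 6 completes the 11 down.
Nothing is forced directly, so branch on D2, whose candidates are 6 or 8. If D2 = 8: then D1 would have to be in {2,4,7,8,9} for the 28 across but in {6} for the 14 down — contradiction. So D2 = 6.
D1 = 14 − 6 = 8 completes the 14 down.
Given what's placed, E2 must be 4 to fit the 19 across and 6 down.
E1 = 6 − 4 = 2 completes the 6 down.
A2 = 19 − 16 = 3 completes the 19 across.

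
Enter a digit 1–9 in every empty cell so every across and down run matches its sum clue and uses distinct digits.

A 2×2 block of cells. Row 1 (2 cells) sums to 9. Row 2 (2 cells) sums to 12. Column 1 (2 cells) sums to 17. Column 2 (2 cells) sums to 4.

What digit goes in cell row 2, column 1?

9

17 in 2 cells must be {8,9}; 4 in 2 cells must be {1,3}.
The 9 across and the 17 down share only 8, so (1,1) = 8.
(1,2) = 9 − 8 = 1 completes the 9 across.
(2,1) = 17 − 8 = 9 completes the 17 down.
(2,2) = 12 − 9 = 3 completes the 12 across.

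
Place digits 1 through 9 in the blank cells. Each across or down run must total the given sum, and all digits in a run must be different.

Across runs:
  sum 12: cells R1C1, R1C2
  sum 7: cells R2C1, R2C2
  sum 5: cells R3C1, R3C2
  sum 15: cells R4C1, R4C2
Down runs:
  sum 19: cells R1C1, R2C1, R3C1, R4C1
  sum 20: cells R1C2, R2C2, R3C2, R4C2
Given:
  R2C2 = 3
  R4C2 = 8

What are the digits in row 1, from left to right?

5 7

R2C1 = 7 − 3 = 4 completes the 7 across.
R4C1 = 15 − 8 = 7 completes the 15 across.
Nothing is forced directly, so branch on R1C1, whose candidates are 3 or 5. If R1C1 = 3: then R1C2 would have to be in {9} for the 12 across but in {2,4,5,7} for the 20 down — contradiction. So R1C1 = 5.
R1C2 = 12 − 5 = 7 completes the 12 across.
R3C1 = 19 − 16 = 3 completes the 19 down.
R3C2 = 5 − 3 = 2 completes the 5 across.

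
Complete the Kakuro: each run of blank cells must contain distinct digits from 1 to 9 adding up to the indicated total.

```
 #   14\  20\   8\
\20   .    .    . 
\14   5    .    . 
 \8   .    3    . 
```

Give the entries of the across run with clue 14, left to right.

5, 8, 1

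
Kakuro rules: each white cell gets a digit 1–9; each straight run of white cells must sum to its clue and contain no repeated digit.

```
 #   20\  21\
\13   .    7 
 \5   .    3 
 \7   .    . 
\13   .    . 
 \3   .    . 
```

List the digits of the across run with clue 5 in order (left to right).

3 in 2 cells must be {1,2}.
R1C1 = 13 − 7 = 6 completes the 13 across.
R2C1 = 5 − 3 = 2 completes the 5 across.

2 3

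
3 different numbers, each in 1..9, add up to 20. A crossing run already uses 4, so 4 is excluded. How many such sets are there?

3

3 distinct digits from 1–9 sum between 6 and 24.
Dropping sets that contain 4.
Enumerating: {3,8,9}, {5,6,9}, {5,7,8}.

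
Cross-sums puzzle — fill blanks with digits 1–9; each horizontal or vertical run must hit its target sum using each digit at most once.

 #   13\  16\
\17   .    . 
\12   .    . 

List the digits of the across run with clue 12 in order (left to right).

5, 7

17 in 2 cells must be {8,9}; 16 in 2 cells must be {7,9}.
The 17 across and the 16 down share only 9, so R1C2 = 9.
R2C2 = 16 − 9 = 7 completes the 16 down.
R1C1 = 17 − 9 = 8 completes the 17 across.
R2C1 = 12 − 7 = 5 completes the 12 across.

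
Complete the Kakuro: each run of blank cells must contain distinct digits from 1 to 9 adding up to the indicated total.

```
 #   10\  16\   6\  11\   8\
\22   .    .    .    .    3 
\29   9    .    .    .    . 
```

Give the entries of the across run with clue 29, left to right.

9, 7, 2, 6, 5

16 in 2 cells must be {7,9}.
R1C1 = 10 − 9 = 1 completes the 10 down.
Given what's placed, R2C2 must be 7 to fit the 29 across and 16 down.
R2C5 = 8 − 3 = 5 completes the 8 down.
R1C2 = 16 − 7 = 9 completes the 16 down.
R2C3 = 2: the only remaining digit allowed by both the 29 across and the 6 down.
R2C4 = 29 − 23 = 6 completes the 29 across.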